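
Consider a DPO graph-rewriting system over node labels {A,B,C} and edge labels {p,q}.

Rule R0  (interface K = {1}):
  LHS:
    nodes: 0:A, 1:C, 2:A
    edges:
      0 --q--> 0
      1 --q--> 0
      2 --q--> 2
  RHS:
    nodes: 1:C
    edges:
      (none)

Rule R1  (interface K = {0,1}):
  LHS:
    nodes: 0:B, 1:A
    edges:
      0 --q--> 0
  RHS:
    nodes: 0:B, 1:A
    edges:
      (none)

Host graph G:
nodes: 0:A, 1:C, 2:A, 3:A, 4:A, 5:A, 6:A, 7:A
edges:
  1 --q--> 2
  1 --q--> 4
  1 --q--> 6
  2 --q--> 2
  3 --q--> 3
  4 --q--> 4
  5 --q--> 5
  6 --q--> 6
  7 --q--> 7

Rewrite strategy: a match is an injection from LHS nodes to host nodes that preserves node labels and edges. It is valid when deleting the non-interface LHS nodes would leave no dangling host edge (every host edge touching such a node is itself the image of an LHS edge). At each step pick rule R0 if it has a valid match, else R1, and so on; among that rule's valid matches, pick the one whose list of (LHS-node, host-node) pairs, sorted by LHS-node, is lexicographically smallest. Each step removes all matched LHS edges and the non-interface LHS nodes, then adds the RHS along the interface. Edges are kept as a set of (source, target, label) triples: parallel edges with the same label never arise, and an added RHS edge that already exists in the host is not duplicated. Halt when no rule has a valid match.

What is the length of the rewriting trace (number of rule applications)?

start.  V:8 E:9  edges: 1-q->2 1-q->4 1-q->6 2-q->2 3-q->3 4-q->4 5-q->5 6-q->6 7-q->7
1. fire R0 via {0↦2, 1↦1, 2↦3}  →  V:6 E:6  edges: 1-q->4 1-q->6 4-q->4 5-q->5 6-q->6 7-q->7
2. fire R0 via {0↦4, 1↦1, 2↦5}  →  V:4 E:3  edges: 1-q->6 6-q->6 7-q->7
3. fire R0 via {0↦6, 1↦1, 2↦7}  →  V:2 E:0  edges: ∅
normal form: no rule applies after step 3

Answer: 3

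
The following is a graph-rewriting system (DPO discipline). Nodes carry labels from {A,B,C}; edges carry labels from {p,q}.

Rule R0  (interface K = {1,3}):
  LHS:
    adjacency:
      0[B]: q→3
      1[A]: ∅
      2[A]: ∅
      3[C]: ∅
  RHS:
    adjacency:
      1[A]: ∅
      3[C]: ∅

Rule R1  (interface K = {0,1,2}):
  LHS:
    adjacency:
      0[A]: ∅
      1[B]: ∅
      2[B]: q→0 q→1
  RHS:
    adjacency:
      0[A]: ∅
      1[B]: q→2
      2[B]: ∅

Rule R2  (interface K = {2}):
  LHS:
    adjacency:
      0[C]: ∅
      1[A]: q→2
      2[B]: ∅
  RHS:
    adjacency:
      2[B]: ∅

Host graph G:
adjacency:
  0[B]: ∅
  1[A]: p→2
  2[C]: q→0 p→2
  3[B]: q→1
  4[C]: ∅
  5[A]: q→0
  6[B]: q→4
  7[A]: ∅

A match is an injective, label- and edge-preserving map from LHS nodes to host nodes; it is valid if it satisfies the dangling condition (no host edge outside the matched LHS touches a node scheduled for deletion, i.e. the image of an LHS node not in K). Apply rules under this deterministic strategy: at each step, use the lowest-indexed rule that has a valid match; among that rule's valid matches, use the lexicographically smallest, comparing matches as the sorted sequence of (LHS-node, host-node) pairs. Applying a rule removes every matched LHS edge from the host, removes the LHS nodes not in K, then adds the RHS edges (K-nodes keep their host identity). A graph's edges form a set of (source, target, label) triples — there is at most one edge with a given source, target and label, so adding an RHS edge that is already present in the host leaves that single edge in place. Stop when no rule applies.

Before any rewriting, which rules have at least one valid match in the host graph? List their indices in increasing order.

Answer: [R0]

Derivation:
R0: 2 valid matches — {0↦6, 1↦1, 2↦7, 3↦4}, {0↦6, 1↦5, 2↦7, 3↦4}
R1: no valid match — LHS pattern not found
R2: no valid match — 2 raw matches, all fail dangling condition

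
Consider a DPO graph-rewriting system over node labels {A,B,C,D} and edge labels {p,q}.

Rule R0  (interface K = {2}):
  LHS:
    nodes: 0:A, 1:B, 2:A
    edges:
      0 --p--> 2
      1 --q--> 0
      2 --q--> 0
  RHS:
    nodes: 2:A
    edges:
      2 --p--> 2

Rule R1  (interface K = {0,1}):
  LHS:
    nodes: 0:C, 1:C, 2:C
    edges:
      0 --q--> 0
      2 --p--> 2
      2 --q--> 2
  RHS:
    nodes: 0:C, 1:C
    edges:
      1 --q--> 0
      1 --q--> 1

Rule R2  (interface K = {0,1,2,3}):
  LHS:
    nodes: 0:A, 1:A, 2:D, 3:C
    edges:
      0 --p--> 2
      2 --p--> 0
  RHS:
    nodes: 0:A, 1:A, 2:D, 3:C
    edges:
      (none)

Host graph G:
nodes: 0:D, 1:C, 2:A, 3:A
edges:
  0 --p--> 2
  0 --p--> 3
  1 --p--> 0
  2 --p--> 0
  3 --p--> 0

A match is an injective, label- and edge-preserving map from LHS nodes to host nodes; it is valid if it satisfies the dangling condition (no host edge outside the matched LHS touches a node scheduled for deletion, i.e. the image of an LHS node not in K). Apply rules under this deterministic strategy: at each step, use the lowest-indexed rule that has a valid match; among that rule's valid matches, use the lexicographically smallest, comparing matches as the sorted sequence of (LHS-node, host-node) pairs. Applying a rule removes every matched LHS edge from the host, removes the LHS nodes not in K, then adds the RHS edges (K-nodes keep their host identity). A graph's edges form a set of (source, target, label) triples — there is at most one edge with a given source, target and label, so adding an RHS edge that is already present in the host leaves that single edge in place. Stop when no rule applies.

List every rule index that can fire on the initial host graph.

Answer: [R2]

Derivation:
R0: no valid match — LHS pattern not found
R1: no valid match — LHS pattern not found
R2: 2 valid matches — {0↦2, 1↦3, 2↦0, 3↦1}, {0↦3, 1↦2, 2↦0, 3↦1}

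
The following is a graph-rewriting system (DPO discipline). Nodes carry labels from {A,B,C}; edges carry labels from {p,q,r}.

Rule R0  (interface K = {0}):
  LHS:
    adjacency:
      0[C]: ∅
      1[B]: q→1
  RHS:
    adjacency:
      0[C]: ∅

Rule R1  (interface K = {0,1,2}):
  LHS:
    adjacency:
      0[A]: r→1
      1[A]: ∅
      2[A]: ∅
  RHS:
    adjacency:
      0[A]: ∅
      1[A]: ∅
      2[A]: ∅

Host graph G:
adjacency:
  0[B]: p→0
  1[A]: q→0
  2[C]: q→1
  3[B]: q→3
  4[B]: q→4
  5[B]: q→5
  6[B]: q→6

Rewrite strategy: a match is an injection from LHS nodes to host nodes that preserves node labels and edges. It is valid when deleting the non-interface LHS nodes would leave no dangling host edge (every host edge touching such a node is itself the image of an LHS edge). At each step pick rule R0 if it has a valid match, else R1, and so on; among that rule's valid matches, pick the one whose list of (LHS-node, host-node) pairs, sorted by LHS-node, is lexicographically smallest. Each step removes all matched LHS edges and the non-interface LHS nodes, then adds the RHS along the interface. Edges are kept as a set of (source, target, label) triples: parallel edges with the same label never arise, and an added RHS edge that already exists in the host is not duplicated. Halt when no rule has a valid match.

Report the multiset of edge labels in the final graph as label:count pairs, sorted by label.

Answer: p:1 q:2

Rewrite trace:
[0] host  ⇒  7 nodes, 7 edges  {0-p->0 1-q->0 2-q->1 3-q->3 4-q->4 5-q->5 6-q->6}
[1] R0 @ {0↦2, 1↦3}  ⇒  6 nodes, 6 edges  {0-p->0 1-q->0 2-q->1 4-q->4 5-q->5 6-q->6}
[2] R0 @ {0↦2, 1↦4}  ⇒  5 nodes, 5 edges  {0-p->0 1-q->0 2-q->1 5-q->5 6-q->6}
[3] R0 @ {0↦2, 1↦5}  ⇒  4 nodes, 4 edges  {0-p->0 1-q->0 2-q->1 6-q->6}
[4] R0 @ {0↦2, 1↦6}  ⇒  3 nodes, 3 edges  {0-p->0 1-q->0 2-q->1}
normal form: no rule applies after step 4
NF edges: [(0, 0, 'p'), (1, 0, 'q'), (2, 1, 'q')]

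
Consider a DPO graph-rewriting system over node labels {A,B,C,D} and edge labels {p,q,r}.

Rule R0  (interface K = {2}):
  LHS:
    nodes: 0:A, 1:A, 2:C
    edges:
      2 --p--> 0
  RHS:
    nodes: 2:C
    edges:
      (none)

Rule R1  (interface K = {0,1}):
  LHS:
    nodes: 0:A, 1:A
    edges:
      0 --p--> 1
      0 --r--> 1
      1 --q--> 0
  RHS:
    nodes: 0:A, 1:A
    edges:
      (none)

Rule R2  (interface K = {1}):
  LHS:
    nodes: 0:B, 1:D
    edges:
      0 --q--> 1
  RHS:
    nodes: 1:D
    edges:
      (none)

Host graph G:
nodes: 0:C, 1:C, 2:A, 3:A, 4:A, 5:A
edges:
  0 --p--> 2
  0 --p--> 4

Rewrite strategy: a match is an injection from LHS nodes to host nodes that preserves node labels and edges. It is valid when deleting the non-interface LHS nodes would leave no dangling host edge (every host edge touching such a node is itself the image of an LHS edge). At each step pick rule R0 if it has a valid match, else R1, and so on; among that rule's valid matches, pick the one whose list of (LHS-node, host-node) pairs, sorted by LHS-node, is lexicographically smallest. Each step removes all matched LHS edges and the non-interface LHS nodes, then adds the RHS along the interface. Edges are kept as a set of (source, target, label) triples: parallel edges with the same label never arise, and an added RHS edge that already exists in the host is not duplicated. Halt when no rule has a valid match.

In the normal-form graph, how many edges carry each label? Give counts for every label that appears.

Answer: (no edges)

Rewrite trace:
initial: |V|=6 |E|=2  E = 0-p->2 0-p->4
step 1: apply R0 at {0↦2, 1↦3, 2↦0}  → |V|=4 |E|=1  E = 0-p->4
step 2: apply R0 at {0↦4, 1↦5, 2↦0}  → |V|=2 |E|=0  E = ∅
halt: no rule applies after step 2
NF edges: []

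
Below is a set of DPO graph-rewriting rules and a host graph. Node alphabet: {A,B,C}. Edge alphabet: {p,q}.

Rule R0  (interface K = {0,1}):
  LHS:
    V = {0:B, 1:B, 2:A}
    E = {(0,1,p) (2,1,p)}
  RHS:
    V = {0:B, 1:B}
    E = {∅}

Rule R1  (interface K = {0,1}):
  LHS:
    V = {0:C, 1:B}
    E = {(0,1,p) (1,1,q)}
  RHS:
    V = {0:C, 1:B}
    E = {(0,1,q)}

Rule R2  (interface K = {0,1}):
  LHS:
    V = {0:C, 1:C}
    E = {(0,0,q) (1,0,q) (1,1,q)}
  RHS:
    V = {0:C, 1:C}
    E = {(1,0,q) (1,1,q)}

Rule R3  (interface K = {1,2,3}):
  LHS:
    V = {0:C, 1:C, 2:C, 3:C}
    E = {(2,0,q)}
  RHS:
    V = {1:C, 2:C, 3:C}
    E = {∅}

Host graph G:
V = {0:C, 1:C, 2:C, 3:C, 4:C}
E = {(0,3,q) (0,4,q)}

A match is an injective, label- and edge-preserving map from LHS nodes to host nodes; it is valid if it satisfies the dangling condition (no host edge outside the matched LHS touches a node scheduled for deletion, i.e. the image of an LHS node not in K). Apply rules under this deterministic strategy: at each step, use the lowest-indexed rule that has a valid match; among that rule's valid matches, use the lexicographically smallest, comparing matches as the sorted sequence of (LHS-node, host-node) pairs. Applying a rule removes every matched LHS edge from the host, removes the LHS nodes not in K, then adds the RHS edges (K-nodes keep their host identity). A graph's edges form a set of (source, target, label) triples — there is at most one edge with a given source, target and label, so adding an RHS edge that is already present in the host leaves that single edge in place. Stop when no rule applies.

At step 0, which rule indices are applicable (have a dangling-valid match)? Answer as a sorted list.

R0: no valid match — LHS pattern not found
R1: no valid match — LHS pattern not found
R2: no valid match — LHS pattern not found
R3: 12 valid matches — {0↦3, 1↦1, 2↦0, 3↦2}, {0↦3, 1↦1, 2↦0, 3↦4}, {0↦3, 1↦2, 2↦0, 3↦1} (+9 more)

Answer: [R3]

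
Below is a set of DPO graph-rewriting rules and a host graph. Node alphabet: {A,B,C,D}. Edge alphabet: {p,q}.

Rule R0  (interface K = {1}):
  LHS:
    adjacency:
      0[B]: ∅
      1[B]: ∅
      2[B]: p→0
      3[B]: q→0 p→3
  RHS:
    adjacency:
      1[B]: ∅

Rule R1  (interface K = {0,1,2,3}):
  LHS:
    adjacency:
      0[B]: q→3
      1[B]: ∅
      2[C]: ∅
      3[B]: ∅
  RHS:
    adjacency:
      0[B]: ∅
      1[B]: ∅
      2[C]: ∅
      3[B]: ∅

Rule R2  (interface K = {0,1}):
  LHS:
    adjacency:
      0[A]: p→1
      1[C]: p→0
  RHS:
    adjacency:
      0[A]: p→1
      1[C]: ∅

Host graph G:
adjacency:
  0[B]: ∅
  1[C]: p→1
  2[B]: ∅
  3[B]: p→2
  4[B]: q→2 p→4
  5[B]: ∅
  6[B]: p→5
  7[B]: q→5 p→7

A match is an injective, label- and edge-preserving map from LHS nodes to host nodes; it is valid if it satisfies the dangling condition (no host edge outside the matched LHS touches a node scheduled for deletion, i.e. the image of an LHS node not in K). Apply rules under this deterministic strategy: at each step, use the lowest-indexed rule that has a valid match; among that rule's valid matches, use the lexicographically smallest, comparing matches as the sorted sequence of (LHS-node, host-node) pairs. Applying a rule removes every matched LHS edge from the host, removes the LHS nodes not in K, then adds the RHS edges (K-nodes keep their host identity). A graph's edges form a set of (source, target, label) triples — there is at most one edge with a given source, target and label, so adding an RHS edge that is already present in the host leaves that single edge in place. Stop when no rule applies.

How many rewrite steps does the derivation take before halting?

start.  V:8 E:7  edges: 1-p->1 3-p->2 4-q->2 4-p->4 6-p->5 7-q->5 7-p->7
1. fire R0 via {0↦2, 1↦0, 2↦3, 3↦4}  →  V:5 E:4  edges: 1-p->1 6-p->5 7-q->5 7-p->7
2. fire R0 via {0↦5, 1↦0, 2↦6, 3↦7}  →  V:2 E:1  edges: 1-p->1
halt: no rule applies after step 2

Answer: 2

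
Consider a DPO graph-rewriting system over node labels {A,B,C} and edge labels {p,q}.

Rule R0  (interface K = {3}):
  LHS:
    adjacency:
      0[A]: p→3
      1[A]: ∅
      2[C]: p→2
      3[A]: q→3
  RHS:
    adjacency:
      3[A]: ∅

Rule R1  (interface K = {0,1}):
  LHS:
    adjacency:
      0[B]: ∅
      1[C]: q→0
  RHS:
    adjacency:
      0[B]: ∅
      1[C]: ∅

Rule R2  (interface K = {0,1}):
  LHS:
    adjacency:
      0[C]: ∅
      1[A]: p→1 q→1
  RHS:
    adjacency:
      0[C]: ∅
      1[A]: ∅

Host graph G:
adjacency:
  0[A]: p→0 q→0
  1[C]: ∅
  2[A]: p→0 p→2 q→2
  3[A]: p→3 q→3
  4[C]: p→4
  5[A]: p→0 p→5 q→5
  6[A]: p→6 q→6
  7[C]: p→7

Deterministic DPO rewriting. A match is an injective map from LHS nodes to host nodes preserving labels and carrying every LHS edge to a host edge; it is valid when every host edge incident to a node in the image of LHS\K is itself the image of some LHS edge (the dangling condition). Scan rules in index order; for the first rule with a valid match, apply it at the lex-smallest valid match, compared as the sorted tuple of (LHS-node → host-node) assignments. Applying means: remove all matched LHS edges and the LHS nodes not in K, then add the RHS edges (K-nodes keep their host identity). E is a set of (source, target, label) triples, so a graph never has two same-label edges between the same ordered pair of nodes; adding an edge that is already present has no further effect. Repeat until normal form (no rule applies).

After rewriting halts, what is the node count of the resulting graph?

Answer: 8

Rewrite trace:
initial: |V|=8 |E|=14  E = 0-p->0 0-q->0 2-p->0 2-p->2 2-q->2 3-p->3 3-q->3 4-p->4 5-p->0 5-p->5 5-q->5 6-p->6 6-q->6 7-p->7
step 1: apply R2 at {0↦1, 1↦0}  → |V|=8 |E|=12  E = 2-p->0 2-p->2 2-q->2 3-p->3 3-q->3 4-p->4 5-p->0 5-p->5 5-q->5 6-p->6 6-q->6 7-p->7
step 2: apply R2 at {0↦1, 1↦2}  → |V|=8 |E|=10  E = 2-p->0 3-p->3 3-q->3 4-p->4 5-p->0 5-p->5 5-q->5 6-p->6 6-q->6 7-p->7
step 3: apply R2 at {0↦1, 1↦3}  → |V|=8 |E|=8  E = 2-p->0 4-p->4 5-p->0 5-p->5 5-q->5 6-p->6 6-q->6 7-p->7
step 4: apply R2 at {0↦1, 1↦5}  → |V|=8 |E|=6  E = 2-p->0 4-p->4 5-p->0 6-p->6 6-q->6 7-p->7
step 5: apply R2 at {0↦1, 1↦6}  → |V|=8 |E|=4  E = 2-p->0 4-p->4 5-p->0 7-p->7
halt: no rule applies after step 5
NF nodes: {0:A, 1:C, 2:A, 3:A, 4:C, 5:A, 6:A, 7:C}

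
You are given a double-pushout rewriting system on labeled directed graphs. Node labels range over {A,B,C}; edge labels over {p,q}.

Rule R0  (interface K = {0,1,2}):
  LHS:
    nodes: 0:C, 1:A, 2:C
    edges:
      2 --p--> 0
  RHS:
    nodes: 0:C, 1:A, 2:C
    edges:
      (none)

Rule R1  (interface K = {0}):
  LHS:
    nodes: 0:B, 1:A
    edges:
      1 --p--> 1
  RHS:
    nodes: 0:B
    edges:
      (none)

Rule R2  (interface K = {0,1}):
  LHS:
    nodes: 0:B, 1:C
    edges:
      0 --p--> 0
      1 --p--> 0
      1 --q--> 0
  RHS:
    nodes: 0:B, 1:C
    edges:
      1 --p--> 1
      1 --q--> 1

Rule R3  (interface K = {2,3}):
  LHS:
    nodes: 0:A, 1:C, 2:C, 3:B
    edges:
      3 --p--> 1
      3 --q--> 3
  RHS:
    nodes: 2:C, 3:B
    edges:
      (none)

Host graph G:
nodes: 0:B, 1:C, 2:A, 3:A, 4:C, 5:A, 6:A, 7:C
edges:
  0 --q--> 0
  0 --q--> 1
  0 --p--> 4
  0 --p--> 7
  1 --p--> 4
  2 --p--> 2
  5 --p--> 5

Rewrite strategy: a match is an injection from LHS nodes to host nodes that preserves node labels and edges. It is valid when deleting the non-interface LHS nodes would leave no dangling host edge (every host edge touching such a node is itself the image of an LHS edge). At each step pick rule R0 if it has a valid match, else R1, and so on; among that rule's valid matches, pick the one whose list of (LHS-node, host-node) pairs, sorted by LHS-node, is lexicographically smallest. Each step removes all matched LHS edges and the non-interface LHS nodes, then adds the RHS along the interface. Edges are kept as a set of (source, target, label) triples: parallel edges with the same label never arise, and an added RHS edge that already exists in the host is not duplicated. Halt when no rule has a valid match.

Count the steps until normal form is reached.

Answer: 4

Steps:
start.  V:8 E:7  edges: 0-q->0 0-q->1 0-p->4 0-p->7 1-p->4 2-p->2 5-p->5
1. fire R0 via {0↦4, 1↦2, 2↦1}  →  V:8 E:6  edges: 0-q->0 0-q->1 0-p->4 0-p->7 2-p->2 5-p->5
2. fire R1 via {0↦0, 1↦2}  →  V:7 E:5  edges: 0-q->0 0-q->1 0-p->4 0-p->7 5-p->5
3. fire R1 via {0↦0, 1↦5}  →  V:6 E:4  edges: 0-q->0 0-q->1 0-p->4 0-p->7
4. fire R3 via {0↦3, 1↦4, 2↦1, 3↦0}  →  V:4 E:2  edges: 0-q->1 0-p->7
halt: no rule applies after step 4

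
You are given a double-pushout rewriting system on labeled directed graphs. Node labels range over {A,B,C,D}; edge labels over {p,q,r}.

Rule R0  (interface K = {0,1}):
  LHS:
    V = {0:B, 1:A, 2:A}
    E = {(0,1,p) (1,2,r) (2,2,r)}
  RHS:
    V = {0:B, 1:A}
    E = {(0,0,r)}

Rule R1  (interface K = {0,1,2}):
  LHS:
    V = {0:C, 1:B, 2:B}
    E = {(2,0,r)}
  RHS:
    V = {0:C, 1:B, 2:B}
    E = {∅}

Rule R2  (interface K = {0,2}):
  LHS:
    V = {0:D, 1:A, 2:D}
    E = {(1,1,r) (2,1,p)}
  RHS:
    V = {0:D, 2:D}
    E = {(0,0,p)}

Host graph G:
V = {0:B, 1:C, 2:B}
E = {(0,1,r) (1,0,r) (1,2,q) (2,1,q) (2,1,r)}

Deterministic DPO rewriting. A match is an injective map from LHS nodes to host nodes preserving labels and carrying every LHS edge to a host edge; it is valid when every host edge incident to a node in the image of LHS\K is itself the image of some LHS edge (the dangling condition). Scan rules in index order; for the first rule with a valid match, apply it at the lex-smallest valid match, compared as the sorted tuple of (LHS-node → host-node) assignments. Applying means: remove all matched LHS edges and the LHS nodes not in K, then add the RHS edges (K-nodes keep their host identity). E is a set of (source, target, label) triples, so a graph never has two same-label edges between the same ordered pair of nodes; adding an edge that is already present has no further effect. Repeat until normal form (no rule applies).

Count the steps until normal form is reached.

Answer: 2

Steps:
[0] host  ⇒  3 nodes, 5 edges  {0-r->1 1-r->0 1-q->2 2-q->1 2-r->1}
[1] R1 @ {0↦1, 1↦0, 2↦2}  ⇒  3 nodes, 4 edges  {0-r->1 1-r->0 1-q->2 2-q->1}
[2] R1 @ {0↦1, 1↦2, 2↦0}  ⇒  3 nodes, 3 edges  {1-r->0 1-q->2 2-q->1}
final graph: no rule applies after step 2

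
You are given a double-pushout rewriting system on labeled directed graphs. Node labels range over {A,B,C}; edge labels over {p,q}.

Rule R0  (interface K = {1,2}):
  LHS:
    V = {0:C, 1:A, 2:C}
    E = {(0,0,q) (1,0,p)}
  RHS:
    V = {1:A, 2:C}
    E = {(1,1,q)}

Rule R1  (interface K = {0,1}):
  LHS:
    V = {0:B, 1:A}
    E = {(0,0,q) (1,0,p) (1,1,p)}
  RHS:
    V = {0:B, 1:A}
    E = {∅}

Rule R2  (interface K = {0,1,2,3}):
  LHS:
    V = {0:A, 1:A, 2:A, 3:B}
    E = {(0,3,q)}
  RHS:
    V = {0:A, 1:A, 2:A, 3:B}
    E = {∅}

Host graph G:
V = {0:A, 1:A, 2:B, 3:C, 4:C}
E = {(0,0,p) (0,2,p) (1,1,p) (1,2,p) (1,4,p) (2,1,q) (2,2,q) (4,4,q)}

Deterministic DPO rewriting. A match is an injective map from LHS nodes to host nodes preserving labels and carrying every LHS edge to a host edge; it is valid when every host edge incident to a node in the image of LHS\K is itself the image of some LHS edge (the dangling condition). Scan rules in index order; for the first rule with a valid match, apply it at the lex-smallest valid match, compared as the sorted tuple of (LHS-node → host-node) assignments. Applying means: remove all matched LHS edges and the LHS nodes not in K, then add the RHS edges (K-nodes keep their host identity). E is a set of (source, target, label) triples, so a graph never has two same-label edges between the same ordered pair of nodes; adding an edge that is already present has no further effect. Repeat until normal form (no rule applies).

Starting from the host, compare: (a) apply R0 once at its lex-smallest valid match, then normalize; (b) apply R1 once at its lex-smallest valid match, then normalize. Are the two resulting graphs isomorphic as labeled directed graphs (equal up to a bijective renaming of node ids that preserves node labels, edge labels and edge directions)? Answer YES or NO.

Answer: YES

Rewrite trace:
branch R0-first: apply at {0↦4, 1↦1, 2↦3} → |E|=7, then 1 more step(s) → NF |V|=4 |E|=4 V={0:A, 1:A, 2:B, 3:C} E=1-p->1 1-q->1 1-p->2 2-q->1
branch R1-first: apply at {0↦2, 1↦0} → |E|=5, then 1 more step(s) → NF |V|=4 |E|=4 V={0:A, 1:A, 2:B, 3:C} E=1-p->1 1-q->1 1-p->2 2-q->1
graphs isomorphic (equal up to label-preserving node renaming)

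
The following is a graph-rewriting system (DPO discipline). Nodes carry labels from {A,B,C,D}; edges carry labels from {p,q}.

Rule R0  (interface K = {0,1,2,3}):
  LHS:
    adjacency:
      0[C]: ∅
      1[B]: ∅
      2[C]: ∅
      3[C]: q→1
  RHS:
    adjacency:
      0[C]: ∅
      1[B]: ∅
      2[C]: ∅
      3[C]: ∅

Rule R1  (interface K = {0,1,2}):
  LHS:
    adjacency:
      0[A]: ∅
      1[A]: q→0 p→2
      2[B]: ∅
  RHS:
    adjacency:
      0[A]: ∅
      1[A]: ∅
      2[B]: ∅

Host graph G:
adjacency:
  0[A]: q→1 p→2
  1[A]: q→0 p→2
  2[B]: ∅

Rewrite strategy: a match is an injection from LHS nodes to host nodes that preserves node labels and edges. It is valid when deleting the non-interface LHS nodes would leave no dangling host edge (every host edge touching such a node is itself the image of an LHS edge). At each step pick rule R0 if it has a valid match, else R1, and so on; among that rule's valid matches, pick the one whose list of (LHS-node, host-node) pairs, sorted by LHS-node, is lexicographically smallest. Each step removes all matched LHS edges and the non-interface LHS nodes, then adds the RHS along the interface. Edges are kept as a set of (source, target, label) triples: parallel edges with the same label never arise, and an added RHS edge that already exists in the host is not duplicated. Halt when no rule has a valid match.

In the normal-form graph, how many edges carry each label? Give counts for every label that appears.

[0] host  ⇒  3 nodes, 4 edges  {0-q->1 0-p->2 1-q->0 1-p->2}
[1] R1 @ {0↦0, 1↦1, 2↦2}  ⇒  3 nodes, 2 edges  {0-q->1 0-p->2}
[2] R1 @ {0↦1, 1↦0, 2↦2}  ⇒  3 nodes, 0 edges  {∅}
final graph: no rule applies after step 2
NF edges: []

Answer: (no edges)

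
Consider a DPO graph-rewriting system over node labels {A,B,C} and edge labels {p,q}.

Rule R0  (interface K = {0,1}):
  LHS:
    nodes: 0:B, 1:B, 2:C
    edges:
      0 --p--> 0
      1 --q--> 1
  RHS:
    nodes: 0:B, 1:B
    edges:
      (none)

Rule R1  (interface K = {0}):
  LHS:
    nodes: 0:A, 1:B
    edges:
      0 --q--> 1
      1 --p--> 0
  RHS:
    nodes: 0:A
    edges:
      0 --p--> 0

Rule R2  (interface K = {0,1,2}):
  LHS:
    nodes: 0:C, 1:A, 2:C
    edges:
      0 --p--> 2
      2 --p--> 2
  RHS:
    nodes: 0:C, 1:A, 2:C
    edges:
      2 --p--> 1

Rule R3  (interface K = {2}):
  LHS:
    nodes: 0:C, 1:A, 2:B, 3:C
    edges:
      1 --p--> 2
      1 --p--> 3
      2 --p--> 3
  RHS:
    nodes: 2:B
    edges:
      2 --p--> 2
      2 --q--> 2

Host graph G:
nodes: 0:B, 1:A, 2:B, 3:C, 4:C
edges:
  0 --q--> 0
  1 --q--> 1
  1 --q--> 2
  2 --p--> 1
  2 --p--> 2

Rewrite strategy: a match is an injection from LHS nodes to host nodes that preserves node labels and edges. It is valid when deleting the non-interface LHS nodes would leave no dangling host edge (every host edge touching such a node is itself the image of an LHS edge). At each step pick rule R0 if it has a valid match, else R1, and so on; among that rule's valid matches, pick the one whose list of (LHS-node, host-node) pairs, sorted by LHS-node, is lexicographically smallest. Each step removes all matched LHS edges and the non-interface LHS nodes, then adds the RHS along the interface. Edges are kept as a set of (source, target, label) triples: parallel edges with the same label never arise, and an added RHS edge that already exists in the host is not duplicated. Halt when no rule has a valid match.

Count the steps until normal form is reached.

Answer: 2

Steps:
[0] host  ⇒  5 nodes, 5 edges  {0-q->0 1-q->1 1-q->2 2-p->1 2-p->2}
[1] R0 @ {0↦2, 1↦0, 2↦3}  ⇒  4 nodes, 3 edges  {1-q->1 1-q->2 2-p->1}
[2] R1 @ {0↦1, 1↦2}  ⇒  3 nodes, 2 edges  {1-p->1 1-q->1}
normal form: no rule applies after step 2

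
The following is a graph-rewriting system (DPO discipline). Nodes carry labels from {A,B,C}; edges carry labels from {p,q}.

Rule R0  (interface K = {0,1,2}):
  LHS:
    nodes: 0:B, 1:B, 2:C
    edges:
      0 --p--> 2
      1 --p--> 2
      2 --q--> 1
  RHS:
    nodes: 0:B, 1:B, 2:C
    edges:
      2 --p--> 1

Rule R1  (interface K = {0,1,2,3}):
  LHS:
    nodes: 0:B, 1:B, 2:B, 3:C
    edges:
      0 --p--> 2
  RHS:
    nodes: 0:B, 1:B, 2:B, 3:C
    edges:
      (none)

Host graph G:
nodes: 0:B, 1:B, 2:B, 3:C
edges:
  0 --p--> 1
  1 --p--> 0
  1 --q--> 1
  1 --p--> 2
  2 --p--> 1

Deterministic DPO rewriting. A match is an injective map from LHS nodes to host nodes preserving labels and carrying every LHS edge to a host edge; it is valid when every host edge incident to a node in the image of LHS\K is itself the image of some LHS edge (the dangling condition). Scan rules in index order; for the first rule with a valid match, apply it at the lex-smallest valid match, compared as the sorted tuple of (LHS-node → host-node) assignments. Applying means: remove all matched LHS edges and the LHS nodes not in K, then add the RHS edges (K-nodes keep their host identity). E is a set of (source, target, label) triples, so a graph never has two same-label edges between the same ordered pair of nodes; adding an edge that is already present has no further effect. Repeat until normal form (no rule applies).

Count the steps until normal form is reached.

start.  V:4 E:5  edges: 0-p->1 1-p->0 1-q->1 1-p->2 2-p->1
1. fire R1 via {0↦0, 1↦2, 2↦1, 3↦3}  →  V:4 E:4  edges: 1-p->0 1-q->1 1-p->2 2-p->1
2. fire R1 via {0↦1, 1↦0, 2↦2, 3↦3}  →  V:4 E:3  edges: 1-p->0 1-q->1 2-p->1
3. fire R1 via {0↦1, 1↦2, 2↦0, 3↦3}  →  V:4 E:2  edges: 1-q->1 2-p->1
4. fire R1 via {0↦2, 1↦0, 2↦1, 3↦3}  →  V:4 E:1  edges: 1-q->1
normal form: no rule applies after step 4

Answer: 4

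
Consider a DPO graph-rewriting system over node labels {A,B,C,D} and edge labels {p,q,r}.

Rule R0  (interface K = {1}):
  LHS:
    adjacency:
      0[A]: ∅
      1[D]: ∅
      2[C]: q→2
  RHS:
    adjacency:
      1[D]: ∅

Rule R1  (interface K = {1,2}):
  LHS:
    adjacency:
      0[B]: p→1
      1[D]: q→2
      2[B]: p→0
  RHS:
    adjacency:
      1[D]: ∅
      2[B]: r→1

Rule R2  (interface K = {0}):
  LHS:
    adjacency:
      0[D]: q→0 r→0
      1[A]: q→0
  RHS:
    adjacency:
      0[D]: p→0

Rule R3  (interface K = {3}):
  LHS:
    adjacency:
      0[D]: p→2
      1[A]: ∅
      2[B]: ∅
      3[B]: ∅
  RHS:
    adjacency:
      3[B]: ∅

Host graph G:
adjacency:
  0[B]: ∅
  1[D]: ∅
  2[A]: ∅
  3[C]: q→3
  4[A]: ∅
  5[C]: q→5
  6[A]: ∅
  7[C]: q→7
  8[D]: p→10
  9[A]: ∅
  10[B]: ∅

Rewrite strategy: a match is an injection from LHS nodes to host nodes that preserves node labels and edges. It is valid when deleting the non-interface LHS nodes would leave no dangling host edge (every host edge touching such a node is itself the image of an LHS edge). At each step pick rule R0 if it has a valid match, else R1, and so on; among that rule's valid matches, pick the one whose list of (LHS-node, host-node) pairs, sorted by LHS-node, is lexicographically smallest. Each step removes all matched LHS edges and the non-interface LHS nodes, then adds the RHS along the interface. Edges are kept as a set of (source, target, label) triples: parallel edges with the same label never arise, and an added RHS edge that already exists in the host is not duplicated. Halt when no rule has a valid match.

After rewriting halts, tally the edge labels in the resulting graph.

Answer: (no edges)

Steps:
[0] host  ⇒  11 nodes, 4 edges  {3-q->3 5-q->5 7-q->7 8-p->10}
[1] R0 @ {0↦2, 1↦1, 2↦3}  ⇒  9 nodes, 3 edges  {5-q->5 7-q->7 8-p->10}
[2] R0 @ {0↦4, 1↦1, 2↦5}  ⇒  7 nodes, 2 edges  {7-q->7 8-p->10}
[3] R0 @ {0↦6, 1↦1, 2↦7}  ⇒  5 nodes, 1 edges  {8-p->10}
[4] R3 @ {0↦8, 1↦9, 2↦10, 3↦0}  ⇒  2 nodes, 0 edges  {∅}
final graph: no rule applies after step 4
NF edges: []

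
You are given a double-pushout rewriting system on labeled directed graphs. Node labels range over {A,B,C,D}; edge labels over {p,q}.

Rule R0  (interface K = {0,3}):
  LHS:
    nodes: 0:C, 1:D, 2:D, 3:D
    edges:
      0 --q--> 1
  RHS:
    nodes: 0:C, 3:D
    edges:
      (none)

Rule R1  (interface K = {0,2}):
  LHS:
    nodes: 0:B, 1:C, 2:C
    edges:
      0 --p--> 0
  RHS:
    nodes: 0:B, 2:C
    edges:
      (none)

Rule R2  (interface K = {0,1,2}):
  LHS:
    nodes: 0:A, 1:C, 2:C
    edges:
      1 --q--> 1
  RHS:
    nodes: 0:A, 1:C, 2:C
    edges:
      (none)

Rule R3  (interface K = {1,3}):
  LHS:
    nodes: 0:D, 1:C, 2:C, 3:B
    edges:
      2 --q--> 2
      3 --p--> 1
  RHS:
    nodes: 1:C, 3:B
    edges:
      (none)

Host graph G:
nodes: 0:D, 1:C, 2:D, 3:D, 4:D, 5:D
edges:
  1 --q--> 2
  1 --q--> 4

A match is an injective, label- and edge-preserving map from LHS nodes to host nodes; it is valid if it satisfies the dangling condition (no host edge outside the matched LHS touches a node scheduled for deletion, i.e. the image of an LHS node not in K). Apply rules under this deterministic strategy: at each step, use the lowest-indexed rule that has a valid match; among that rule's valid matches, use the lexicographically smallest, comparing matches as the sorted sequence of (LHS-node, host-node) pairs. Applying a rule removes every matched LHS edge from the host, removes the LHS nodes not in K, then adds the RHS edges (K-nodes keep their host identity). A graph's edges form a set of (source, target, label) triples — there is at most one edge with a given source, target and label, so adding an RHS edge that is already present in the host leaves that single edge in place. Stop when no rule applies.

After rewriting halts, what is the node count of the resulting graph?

Answer: 2

Steps:
initial: |V|=6 |E|=2  E = 1-q->2 1-q->4
step 1: apply R0 at {0↦1, 1↦2, 2↦0, 3↦3}  → |V|=4 |E|=1  E = 1-q->4
step 2: apply R0 at {0↦1, 1↦4, 2↦3, 3↦5}  → |V|=2 |E|=0  E = ∅
normal form: no rule applies after step 2
NF nodes: {1:C, 5:D}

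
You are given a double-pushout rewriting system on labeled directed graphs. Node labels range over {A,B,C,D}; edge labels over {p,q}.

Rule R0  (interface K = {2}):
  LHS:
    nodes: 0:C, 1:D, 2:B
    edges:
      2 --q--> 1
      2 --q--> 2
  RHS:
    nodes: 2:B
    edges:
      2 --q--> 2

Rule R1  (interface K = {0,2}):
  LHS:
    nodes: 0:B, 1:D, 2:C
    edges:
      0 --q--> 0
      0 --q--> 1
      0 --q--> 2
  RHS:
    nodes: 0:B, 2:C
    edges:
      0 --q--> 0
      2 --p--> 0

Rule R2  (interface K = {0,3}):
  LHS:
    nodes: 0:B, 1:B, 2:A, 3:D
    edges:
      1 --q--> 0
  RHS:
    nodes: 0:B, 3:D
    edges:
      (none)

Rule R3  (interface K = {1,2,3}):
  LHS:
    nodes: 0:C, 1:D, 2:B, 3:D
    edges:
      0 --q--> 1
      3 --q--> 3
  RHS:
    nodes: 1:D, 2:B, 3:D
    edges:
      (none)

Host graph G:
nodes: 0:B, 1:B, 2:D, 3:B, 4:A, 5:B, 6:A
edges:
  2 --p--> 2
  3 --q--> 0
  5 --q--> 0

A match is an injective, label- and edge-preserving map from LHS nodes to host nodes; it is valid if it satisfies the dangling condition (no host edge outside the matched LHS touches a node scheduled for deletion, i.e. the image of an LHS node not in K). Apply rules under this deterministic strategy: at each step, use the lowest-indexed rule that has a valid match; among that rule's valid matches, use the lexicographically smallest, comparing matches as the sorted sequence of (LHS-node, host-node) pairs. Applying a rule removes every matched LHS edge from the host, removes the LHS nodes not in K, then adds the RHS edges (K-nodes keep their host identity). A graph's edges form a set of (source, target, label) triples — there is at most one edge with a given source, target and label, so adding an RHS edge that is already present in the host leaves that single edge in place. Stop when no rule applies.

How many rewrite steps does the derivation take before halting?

initial: |V|=7 |E|=3  E = 2-p->2 3-q->0 5-q->0
step 1: apply R2 at {0↦0, 1↦3, 2↦4, 3↦2}  → |V|=5 |E|=2  E = 2-p->2 5-q->0
step 2: apply R2 at {0↦0, 1↦5, 2↦6, 3↦2}  → |V|=3 |E|=1  E = 2-p->2
normal form: no rule applies after step 2

Answer: 2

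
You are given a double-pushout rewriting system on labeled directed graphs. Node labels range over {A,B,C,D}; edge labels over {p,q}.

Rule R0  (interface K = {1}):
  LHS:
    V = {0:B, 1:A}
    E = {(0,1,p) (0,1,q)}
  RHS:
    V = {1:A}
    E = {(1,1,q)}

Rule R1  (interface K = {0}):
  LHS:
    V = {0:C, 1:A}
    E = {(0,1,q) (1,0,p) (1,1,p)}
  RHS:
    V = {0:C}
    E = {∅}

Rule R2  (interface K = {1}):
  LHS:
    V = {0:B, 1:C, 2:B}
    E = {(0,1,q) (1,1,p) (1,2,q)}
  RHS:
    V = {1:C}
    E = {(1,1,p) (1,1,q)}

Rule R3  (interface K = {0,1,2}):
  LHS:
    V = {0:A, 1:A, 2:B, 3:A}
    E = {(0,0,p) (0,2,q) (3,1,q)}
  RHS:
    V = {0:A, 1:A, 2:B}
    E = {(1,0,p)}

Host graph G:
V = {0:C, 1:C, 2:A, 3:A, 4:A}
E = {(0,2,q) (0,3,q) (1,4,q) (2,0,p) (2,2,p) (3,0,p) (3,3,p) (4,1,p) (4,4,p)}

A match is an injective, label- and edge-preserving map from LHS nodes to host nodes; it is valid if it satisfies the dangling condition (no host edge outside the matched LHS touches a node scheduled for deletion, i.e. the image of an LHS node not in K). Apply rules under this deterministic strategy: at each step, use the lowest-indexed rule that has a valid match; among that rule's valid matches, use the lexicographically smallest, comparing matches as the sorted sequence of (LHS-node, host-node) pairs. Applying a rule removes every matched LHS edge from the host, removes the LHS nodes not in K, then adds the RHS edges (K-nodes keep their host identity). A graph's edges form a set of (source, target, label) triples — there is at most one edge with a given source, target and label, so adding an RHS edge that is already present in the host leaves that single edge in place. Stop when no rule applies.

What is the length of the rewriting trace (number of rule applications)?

initial: |V|=5 |E|=9  E = 0-q->2 0-q->3 1-q->4 2-p->0 2-p->2 3-p->0 3-p->3 4-p->1 4-p->4
step 1: apply R1 at {0↦0, 1↦2}  → |V|=4 |E|=6  E = 0-q->3 1-q->4 3-p->0 3-p->3 4-p->1 4-p->4
step 2: apply R1 at {0↦0, 1↦3}  → |V|=3 |E|=3  E = 1-q->4 4-p->1 4-p->4
step 3: apply R1 at {0↦1, 1↦4}  → |V|=2 |E|=0  E = ∅
final graph: no rule applies after step 3

Answer: 3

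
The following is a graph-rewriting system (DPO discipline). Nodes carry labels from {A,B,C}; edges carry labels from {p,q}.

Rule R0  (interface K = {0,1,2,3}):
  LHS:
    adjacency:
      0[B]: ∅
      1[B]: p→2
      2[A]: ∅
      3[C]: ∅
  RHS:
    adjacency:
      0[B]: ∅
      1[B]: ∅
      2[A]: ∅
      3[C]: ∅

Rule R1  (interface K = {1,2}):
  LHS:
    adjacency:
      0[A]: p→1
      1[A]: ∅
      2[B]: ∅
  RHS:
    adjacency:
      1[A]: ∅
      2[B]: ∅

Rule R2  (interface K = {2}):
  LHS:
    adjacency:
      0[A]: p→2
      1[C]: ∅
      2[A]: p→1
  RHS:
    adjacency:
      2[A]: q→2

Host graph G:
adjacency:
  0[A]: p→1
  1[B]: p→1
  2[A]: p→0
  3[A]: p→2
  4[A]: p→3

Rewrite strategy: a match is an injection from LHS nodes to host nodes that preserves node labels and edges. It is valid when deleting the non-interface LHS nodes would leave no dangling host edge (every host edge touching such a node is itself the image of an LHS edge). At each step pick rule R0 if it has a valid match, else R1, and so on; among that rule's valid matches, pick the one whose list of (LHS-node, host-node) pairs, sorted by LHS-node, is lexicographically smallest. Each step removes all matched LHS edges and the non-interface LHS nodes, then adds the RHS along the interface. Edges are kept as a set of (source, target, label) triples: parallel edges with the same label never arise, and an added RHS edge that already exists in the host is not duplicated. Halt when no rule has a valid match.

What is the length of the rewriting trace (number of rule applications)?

start.  V:5 E:5  edges: 0-p->1 1-p->1 2-p->0 3-p->2 4-p->3
1. fire R1 via {0↦4, 1↦3, 2↦1}  →  V:4 E:4  edges: 0-p->1 1-p->1 2-p->0 3-p->2
2. fire R1 via {0↦3, 1↦2, 2↦1}  →  V:3 E:3  edges: 0-p->1 1-p->1 2-p->0
3. fire R1 via {0↦2, 1↦0, 2↦1}  →  V:2 E:2  edges: 0-p->1 1-p->1
normal form: no rule applies after step 3

Answer: 3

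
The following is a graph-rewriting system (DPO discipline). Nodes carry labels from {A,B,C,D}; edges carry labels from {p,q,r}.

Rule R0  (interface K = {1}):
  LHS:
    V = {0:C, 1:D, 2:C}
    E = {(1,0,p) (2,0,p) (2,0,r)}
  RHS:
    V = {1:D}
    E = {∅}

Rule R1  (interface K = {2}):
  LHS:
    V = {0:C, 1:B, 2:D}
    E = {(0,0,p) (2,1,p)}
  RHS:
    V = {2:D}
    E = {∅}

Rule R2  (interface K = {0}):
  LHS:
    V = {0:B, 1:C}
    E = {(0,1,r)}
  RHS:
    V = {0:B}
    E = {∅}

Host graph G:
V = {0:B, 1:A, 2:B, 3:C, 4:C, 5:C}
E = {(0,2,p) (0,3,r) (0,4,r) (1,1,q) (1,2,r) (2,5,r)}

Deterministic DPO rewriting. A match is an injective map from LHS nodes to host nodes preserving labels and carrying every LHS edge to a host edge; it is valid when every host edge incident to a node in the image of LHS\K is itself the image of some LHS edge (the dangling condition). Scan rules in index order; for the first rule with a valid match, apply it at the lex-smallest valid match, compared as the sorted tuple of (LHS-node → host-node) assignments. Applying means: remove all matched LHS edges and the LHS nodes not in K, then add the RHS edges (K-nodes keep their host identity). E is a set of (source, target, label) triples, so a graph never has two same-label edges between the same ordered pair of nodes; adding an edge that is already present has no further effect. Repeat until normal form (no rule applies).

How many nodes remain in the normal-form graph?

start.  V:6 E:6  edges: 0-p->2 0-r->3 0-r->4 1-q->1 1-r->2 2-r->5
1. fire R2 via {0↦0, 1↦3}  →  V:5 E:5  edges: 0-p->2 0-r->4 1-q->1 1-r->2 2-r->5
2. fire R2 via {0↦0, 1↦4}  →  V:4 E:4  edges: 0-p->2 1-q->1 1-r->2 2-r->5
3. fire R2 via {0↦2, 1↦5}  →  V:3 E:3  edges: 0-p->2 1-q->1 1-r->2
halt: no rule applies after step 3
NF nodes: {0:B, 1:A, 2:B}

Answer: 3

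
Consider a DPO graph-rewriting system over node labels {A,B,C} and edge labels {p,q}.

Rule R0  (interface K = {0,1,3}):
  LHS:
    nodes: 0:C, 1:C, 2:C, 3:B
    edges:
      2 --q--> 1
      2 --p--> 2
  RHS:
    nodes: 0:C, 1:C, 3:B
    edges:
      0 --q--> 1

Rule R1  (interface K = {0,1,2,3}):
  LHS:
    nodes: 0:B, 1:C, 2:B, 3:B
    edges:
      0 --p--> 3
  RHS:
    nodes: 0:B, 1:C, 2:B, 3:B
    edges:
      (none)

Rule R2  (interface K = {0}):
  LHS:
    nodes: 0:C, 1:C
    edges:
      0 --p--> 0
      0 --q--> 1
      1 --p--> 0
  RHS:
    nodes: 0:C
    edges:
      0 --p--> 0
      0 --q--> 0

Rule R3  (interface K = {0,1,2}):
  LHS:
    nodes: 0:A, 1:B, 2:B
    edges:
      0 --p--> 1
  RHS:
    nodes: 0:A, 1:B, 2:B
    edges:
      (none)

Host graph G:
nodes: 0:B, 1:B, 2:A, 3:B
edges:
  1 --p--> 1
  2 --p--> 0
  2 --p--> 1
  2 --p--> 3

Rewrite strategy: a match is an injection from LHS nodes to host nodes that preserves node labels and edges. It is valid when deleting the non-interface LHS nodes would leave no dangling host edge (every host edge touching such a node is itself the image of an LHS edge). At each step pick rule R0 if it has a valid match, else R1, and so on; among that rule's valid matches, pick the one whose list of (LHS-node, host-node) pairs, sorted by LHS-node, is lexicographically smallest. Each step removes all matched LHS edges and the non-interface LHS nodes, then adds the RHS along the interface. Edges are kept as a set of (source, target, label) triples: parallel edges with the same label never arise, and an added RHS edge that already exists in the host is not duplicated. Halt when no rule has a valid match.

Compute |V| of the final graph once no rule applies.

Answer: 4

Rewrite trace:
initial: |V|=4 |E|=4  E = 1-p->1 2-p->0 2-p->1 2-p->3
step 1: apply R3 at {0↦2, 1↦0, 2↦1}  → |V|=4 |E|=3  E = 1-p->1 2-p->1 2-p->3
step 2: apply R3 at {0↦2, 1↦1, 2↦0}  → |V|=4 |E|=2  E = 1-p->1 2-p->3
step 3: apply R3 at {0↦2, 1↦3, 2↦0}  → |V|=4 |E|=1  E = 1-p->1
normal form: no rule applies after step 3
NF nodes: {0:B, 1:B, 2:A, 3:B}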